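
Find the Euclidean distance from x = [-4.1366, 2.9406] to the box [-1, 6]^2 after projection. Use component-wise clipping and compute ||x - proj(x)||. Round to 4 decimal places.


Project each component onto [-1, 6].
clip(-4.1366) = -1.0, clip(2.9406) = 2.9406
Projection = [-1.0, 2.9406]
Squared diffs: [9.8383, 0.0]
Distance = sqrt(9.8383) = 3.1366


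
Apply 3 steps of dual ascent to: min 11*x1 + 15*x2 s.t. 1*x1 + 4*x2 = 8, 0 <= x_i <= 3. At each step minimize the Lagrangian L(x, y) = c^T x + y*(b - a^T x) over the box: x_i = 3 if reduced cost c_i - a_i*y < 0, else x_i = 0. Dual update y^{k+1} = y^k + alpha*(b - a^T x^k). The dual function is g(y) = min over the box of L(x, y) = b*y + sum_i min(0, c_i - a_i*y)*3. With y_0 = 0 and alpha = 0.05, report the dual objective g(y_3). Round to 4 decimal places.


Dual ascent for LP: min 11*x1 + 15*x2, 1*x1 + 4*x2 = 8, 0 <= x_i <= 3
Step 1: y^k = 0.0, reduced costs: (11.0, 15.0)
  x^k = (0.0, 0.0), subgradient = b - a^T x = 8.0
  y^{k+1} = 0.0 + 0.05*8.0 = 0.4
Step 2: y^k = 0.4, reduced costs: (10.6, 13.4)
  x^k = (0.0, 0.0), subgradient = b - a^T x = 8.0
  y^{k+1} = 0.4 + 0.05*8.0 = 0.8
Step 3: y^k = 0.8, reduced costs: (10.2, 11.8)
  x^k = (0.0, 0.0), subgradient = b - a^T x = 8.0
  y^{k+1} = 0.8 + 0.05*8.0 = 1.2
Dual objective at y_3 = 1.2: reduced costs (9.8, 10.2), box minimizer x = (0.0, 0.0)
g(y_3) = b*y + (c1 - a1*y)*x1 + (c2 - a2*y)*x2 = 8*1.2 + 9.8*0.0 + 10.2*0.0 = 9.6 + 0.0 + 0.0 = 9.6


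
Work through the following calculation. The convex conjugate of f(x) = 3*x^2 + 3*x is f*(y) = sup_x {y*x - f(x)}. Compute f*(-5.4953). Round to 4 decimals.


f*(y) = sup_x {y*x - a*x^2 - b*x} = sup_x {(y-b)*x - a*x^2}
FOC: (y - b) - 2a*x = 0 => x* = (y - b)/(2a)
x* = (-5.4953 - 3)/(2*3) = -1.4159
f*(-5.4953) = (y-b)^2/(4a) = (-5.4953 - 3)^2/(4*3)
= 72.1701/12 = 6.0142


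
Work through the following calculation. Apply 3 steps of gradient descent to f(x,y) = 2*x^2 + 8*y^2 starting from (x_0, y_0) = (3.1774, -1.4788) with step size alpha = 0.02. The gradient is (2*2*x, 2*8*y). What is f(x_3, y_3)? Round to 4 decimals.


Gradient descent on f(x,y) = 2*x^2 + 8*y^2.
Starting point: (3.1774, -1.4788), alpha = 0.02
Step 1: grad_x = 2*2*3.1774 = 12.7096, grad_y = 2*8*-1.4788 = -23.6608
  x_1 = 3.1774 - 0.02*12.7096 = 2.9232
  y_1 = -1.4788 - 0.02*-23.6608 = -1.0056
Step 2: grad_x = 2*2*2.9232 = 11.6928, grad_y = 2*8*-1.0056 = -16.0893
  x_2 = 2.9232 - 0.02*11.6928 = 2.6894
  y_2 = -1.0056 - 0.02*-16.0893 = -0.6838
Step 3: grad_x = 2*2*2.6894 = 10.7574, grad_y = 2*8*-0.6838 = -10.9408
  x_3 = 2.6894 - 0.02*10.7574 = 2.4742
  y_3 = -0.6838 - 0.02*-10.9408 = -0.465
f(2.4742, -0.465) = 2*2.4742^2 + 8*(-0.465)^2 = 13.973


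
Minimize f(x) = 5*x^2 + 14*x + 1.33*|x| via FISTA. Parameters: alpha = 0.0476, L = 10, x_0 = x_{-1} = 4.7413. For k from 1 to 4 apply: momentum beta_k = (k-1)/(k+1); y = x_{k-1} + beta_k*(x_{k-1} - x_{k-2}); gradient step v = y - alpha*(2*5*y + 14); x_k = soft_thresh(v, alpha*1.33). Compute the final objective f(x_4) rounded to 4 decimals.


FISTA on f(x) = 5*x^2 + 14*x + 1.33*|x|
L = 10, alpha = 0.0476
Iteration 1: beta = 0.0, y = 4.7413 + 0.0*(4.7413 - 4.7413) = 4.7413
  grad(y) = 61.413, v = y - alpha*grad = 1.818
  prox(v) = soft_thresh(1.818, 0.0633) = 1.7547
Iteration 2: beta = 0.3333, y = 1.7547 + 0.3333*(1.7547 - 4.7413) = 0.7592
  grad(y) = 21.5921, v = y - alpha*grad = -0.2686
  prox(v) = soft_thresh(-0.2686, 0.0633) = -0.2053
Iteration 3: beta = 0.5, y = -0.2053 + 0.5*(-0.2053 - 1.7547) = -1.1853
  grad(y) = 2.1474, v = y - alpha*grad = -1.2875
  prox(v) = soft_thresh(-1.2875, 0.0633) = -1.2242
Iteration 4: beta = 0.6, y = -1.2242 + 0.6*(-1.2242 + 0.2053) = -1.8355
  grad(y) = -4.3551, v = y - alpha*grad = -1.6282
  prox(v) = soft_thresh(-1.6282, 0.0633) = -1.5649
f(x_4) = 5*(-1.5649)^2 + 14*(-1.5649) + 1.33*|-1.5649| = -7.5827


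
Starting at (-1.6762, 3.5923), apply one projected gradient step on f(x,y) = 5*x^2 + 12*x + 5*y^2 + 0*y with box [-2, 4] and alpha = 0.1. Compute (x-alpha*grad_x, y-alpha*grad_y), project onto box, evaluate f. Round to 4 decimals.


Step 1: Compute gradient at (-1.6762, 3.5923).
grad_x = 2*5*-1.6762 + 12 = -4.762
grad_y = 2*5*3.5923 + 0 = 35.923
Step 2: Gradient step.
x_raw = -1.6762 - 0.1*-4.762 = -1.2
y_raw = 3.5923 - 0.1*35.923 = -0.0
Step 3: Project onto [-2, 4].
x_proj = clip(-1.2) = -1.2
y_proj = clip(-0.0) = -0.0
Step 4: Evaluate f.
f(-1.2, -0.0) = -7.2


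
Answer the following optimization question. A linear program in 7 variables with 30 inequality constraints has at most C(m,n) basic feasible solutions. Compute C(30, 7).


Each vertex corresponds to some choice of n active constraints out of m, so the number of vertices is at most C(m, n) = m! / (n!(m-n)!).
m = 30, n = 7
Numerator: 30 * 29 * 28 * 27 * 26 * 25 * 24
Denominator: 7! = 5040
C(30, 7) = 2035800


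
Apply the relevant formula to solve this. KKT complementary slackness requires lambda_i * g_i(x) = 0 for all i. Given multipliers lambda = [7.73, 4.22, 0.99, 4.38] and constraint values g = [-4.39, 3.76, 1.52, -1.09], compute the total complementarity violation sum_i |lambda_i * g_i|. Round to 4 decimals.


KKT complementary slackness check:
lambda_1 * g_1 = 7.73 * -4.39 = -33.9347
lambda_2 * g_2 = 4.22 * 3.76 = 15.8672
lambda_3 * g_3 = 0.99 * 1.52 = 1.5048
lambda_4 * g_4 = 4.38 * -1.09 = -4.7742
Total violation = 33.9347 + 15.8672 + 1.5048 + 4.7742 = 56.0809


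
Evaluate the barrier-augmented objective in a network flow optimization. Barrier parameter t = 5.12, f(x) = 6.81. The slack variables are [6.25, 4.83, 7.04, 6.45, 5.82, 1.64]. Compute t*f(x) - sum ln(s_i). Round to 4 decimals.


Step 1: Compute log-barrier.
ln values: [1.8326, 1.5748, 1.9516, 1.8641, 1.7613, 0.4947]
phi = -(1.8326 + 1.5748 + 1.9516 + 1.8641 + 1.7613 + 0.4947) = -9.4791
Step 2: Compute augmented objective.
t*f(x) = 5.12*6.81 = 34.8672
Total = 34.8672 - 9.4791 = 25.3881


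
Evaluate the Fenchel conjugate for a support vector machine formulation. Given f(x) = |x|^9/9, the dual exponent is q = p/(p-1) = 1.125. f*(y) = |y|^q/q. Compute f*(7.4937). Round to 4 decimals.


The conjugate exponent q satisfies 1/p + 1/q = 1.
p = 9, so q = 9/(9 - 1) = 1.125
|y|^q = 7.4937^1.125 = 9.639
f*(7.4937) = 9.639 / 1.125 = 8.568


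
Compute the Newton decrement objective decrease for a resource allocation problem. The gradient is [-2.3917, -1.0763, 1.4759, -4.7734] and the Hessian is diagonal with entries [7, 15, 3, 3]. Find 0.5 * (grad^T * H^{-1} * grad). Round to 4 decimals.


Step 1: H is diagonal, so H^(-1) * g = [-0.3417, -0.0718, 0.492, -1.5911].
Step 2: g^T H^(-1) g = sum_i g_i^2 / H_ii
  = (-2.3917)^2/7 + (-1.0763)^2/15 + (1.4759)^2/3 + (-4.7734)^2/3
  = 0.8172 + 0.0772 + 0.7261 + 7.5951 = 9.2156
Step 3: Objective decrease = 0.5 * g^T H^(-1) g = 4.6078


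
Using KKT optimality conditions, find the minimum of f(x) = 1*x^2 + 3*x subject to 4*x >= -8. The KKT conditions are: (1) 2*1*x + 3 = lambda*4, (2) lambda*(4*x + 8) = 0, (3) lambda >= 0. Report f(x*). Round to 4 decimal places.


Step 1: Try lambda = 0 (constraint inactive).
Stationarity: 2*1*x + 3 = 0
x* = -3/(2*1) = -1.5
Check constraint: 4*-1.5 = -6.0 >= -8 -- satisfied.
Step 2: Compute optimal value.
f(x*) = 1*(-1.5)^2 + 3*(-1.5) = -2.25


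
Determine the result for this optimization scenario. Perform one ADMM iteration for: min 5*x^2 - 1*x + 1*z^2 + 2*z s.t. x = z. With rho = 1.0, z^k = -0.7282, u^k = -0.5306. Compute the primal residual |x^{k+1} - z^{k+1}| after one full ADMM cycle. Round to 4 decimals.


ADMM iteration with rho = 1.0, z^k = -0.7282, u^k = -0.5306
Step 1: x-update.
Minimize 5*x^2 - 1*x + (1.0/2)*(x + 0.7282 - 0.5306)^2
FOC: (2*5 + 1.0)*x = 1 + 1.0*(-0.7282 + 0.5306)
x^{k+1} = 0.0729
Step 2: z-update.
Minimize 1*z^2 + 2*z + (1.0/2)*(0.0729 - z - 0.5306)^2
FOC: (2*1 + 1.0)*z = -2 + 1.0*(0.0729 - 0.5306)
z^{k+1} = -0.8192
Step 3: u-update.
u^{k+1} = -0.5306 + 0.0729 + 0.8192 = 0.3616
Step 4: Primal residual = |0.0729 + 0.8192| = 0.8922


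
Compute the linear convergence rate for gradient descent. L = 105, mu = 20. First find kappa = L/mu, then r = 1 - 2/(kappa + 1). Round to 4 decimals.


Step 1: Compute the condition number.
kappa = L/mu = 105/20 = 5.25
Step 2: Compute the convergence rate.
r = 1 - 2/(kappa + 1) = 1 - 2*mu/(L + mu) = (L - mu)/(L + mu) = 85/125 = 0.68


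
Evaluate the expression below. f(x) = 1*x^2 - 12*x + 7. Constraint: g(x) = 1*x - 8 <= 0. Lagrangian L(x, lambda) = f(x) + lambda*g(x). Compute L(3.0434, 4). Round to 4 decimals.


Step 1: Evaluate f(x).
f(3.0434) = 1*3.0434^2 - 12*3.0434 + 7 = -20.2585
Step 2: Evaluate g(x).
g(3.0434) = 1*3.0434 - 8 = -4.9566
Step 3: Compute Lagrangian.
L = -20.2585 + 4*-4.9566 = -40.0849


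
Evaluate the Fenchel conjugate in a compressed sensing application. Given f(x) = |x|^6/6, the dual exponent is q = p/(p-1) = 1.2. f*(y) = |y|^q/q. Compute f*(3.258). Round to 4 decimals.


The conjugate exponent q satisfies 1/p + 1/q = 1.
p = 6, so q = 6/(6 - 1) = 1.2
|y|^q = 3.258^1.2 = 4.1261
f*(3.258) = 4.1261 / 1.2 = 3.4384


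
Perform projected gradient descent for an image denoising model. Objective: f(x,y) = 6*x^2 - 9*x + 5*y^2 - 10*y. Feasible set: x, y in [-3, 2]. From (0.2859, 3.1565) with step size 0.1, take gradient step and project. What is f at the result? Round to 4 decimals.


Step 1: Compute gradient at (0.2859, 3.1565).
grad_x = 2*6*0.2859 - 9 = -5.5692
grad_y = 2*5*3.1565 - 10 = 21.565
Step 2: Gradient step.
x_raw = 0.2859 - 0.1*-5.5692 = 0.8428
y_raw = 3.1565 - 0.1*21.565 = 1.0
Step 3: Project onto [-3, 2].
x_proj = clip(0.8428) = 0.8428
y_proj = clip(1.0) = 1.0
Step 4: Evaluate f.
f(0.8428, 1.0) = -8.3233


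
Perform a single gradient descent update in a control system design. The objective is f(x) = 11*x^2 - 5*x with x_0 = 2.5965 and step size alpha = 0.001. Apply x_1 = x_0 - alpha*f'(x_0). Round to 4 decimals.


We compute the gradient at x_0 and apply the update.
f'(x) = 22*x - 5
f'(2.5965) = 22*2.5965 - 5 = 52.123
x_1 = 2.5965 - 0.001*52.123 = 2.5444


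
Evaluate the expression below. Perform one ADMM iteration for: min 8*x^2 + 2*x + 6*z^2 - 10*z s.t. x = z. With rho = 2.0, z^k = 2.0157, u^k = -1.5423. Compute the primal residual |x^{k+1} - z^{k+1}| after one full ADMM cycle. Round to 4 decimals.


ADMM iteration with rho = 2.0, z^k = 2.0157, u^k = -1.5423
Step 1: x-update.
Minimize 8*x^2 + 2*x + (2.0/2)*(x - 2.0157 - 1.5423)^2
FOC: (2*8 + 2.0)*x = -2 + 2.0*(2.0157 + 1.5423)
x^{k+1} = 0.2842
Step 2: z-update.
Minimize 6*z^2 - 10*z + (2.0/2)*(0.2842 - z - 1.5423)^2
FOC: (2*6 + 2.0)*z = 10 + 2.0*(0.2842 - 1.5423)
z^{k+1} = 0.5346
Step 3: u-update.
u^{k+1} = -1.5423 + 0.2842 - 0.5346 = -1.7926
Step 4: Primal residual = |0.2842 - 0.5346| = 0.2503


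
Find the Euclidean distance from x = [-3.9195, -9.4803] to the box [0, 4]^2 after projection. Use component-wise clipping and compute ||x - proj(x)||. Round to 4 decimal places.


Project each component onto [0, 4].
clip(-3.9195) = 0.0, clip(-9.4803) = 0.0
Projection = [0.0, 0.0]
Squared diffs: [15.3625, 89.8761]
Distance = sqrt(105.2386) = 10.2586


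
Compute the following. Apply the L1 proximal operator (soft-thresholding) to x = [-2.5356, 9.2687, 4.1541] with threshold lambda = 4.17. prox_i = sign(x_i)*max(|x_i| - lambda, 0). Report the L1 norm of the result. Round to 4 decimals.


Soft-thresholding with lambda = 4.17:
prox(-2.5356) = sign(-2.5356)*max(|-2.5356| - 4.17, 0) = 0.0
prox(9.2687) = sign(9.2687)*max(|9.2687| - 4.17, 0) = 5.0987
prox(4.1541) = sign(4.1541)*max(|4.1541| - 4.17, 0) = 0.0
prox(x) = [0.0, 5.0987, 0.0]
||prox(x)||_1 = 0.0 + 5.0987 + 0.0 = 5.0987


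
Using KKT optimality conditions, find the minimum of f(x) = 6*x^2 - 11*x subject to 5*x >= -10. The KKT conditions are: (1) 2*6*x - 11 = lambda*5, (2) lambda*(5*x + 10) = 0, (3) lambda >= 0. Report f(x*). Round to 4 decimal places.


Step 1: Try lambda = 0 (constraint inactive).
Stationarity: 2*6*x - 11 = 0
x* = 11/(2*6) = 11/12 = 0.9167 (rounded; the exact value 11/12 is used below)
Check constraint: 5*0.9167 = 4.5835 >= -10 -- satisfied.
Step 2: Compute optimal value.
f(x*) = 6*(11/12)^2 - 11*(11/12) = -5.0417


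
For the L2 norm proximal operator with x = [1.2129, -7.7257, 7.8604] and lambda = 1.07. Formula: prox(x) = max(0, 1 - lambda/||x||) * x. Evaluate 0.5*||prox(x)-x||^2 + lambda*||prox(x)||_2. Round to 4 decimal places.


Step 1: Compute ||x||.
||x|| = 11.088
Step 2: Compute scaling factor.
scale = max(0, 1 - 1.07/11.088) = 0.9035
Step 3: prox(x) = [1.0959, -6.9802, 7.1019]
||prox(x)|| = 10.018
Step 4: Proximal objective.
0.5*||prox-x||^2 = 0.5725
lambda*||prox|| = 10.7193
Total = 11.2917


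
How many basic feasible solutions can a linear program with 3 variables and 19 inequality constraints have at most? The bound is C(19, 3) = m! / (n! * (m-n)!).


Each vertex corresponds to some choice of n active constraints out of m, so the number of vertices is at most C(m, n) = m! / (n!(m-n)!).
m = 19, n = 3
Numerator: 19 * 18 * 17
Denominator: 3! = 6
C(19, 3) = 969


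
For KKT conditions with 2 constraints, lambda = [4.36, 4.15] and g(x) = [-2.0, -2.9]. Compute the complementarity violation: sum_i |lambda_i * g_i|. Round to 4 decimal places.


KKT complementary slackness check:
lambda_1 * g_1 = 4.36 * -2.0 = -8.72
lambda_2 * g_2 = 4.15 * -2.9 = -12.035
Total violation = 8.72 + 12.035 = 20.755


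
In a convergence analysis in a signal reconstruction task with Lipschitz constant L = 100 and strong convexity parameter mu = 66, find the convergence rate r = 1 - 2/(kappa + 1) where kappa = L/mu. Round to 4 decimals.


Step 1: Compute the condition number.
kappa = L/mu = 100/66 = 1.5152
Step 2: Compute the convergence rate.
r = 1 - 2/(kappa + 1) = 1 - 2*mu/(L + mu) = (L - mu)/(L + mu) = 34/166 = 0.2048


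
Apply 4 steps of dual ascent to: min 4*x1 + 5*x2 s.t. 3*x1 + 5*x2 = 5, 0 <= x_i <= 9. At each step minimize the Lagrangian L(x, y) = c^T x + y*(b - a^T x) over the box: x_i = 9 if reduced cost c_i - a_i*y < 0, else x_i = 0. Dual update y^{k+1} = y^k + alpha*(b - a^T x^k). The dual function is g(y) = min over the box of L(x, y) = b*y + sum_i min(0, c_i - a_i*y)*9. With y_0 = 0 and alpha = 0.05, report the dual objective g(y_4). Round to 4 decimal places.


Dual ascent for LP: min 4*x1 + 5*x2, 3*x1 + 5*x2 = 5, 0 <= x_i <= 9
Step 1: y^k = 0.0, reduced costs: (4.0, 5.0)
  x^k = (0.0, 0.0), subgradient = b - a^T x = 5.0
  y^{k+1} = 0.0 + 0.05*5.0 = 0.25
Step 2: y^k = 0.25, reduced costs: (3.25, 3.75)
  x^k = (0.0, 0.0), subgradient = b - a^T x = 5.0
  y^{k+1} = 0.25 + 0.05*5.0 = 0.5
Step 3: y^k = 0.5, reduced costs: (2.5, 2.5)
  x^k = (0.0, 0.0), subgradient = b - a^T x = 5.0
  y^{k+1} = 0.5 + 0.05*5.0 = 0.75
Step 4: y^k = 0.75, reduced costs: (1.75, 1.25)
  x^k = (0.0, 0.0), subgradient = b - a^T x = 5.0
  y^{k+1} = 0.75 + 0.05*5.0 = 1.0
Dual objective at y_4 = 1.0: reduced costs (1.0, 0.0), box minimizer x = (0.0, 0.0)
g(y_4) = b*y + (c1 - a1*y)*x1 + (c2 - a2*y)*x2 = 5*1.0 + 1.0*0.0 + 0.0*0.0 = 5.0 + 0.0 + 0.0 = 5.0


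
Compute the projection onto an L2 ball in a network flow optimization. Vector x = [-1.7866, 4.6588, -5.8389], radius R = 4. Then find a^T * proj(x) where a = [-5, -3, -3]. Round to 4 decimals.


Step 1: Compute ||x|| (intermediates to 6 decimals).
||x|| = sqrt((-1.7866)^2 + 4.6588^2 + (-5.8389)^2) = 7.680437
Step 2: Project.
Since ||x|| > R, scale = R/||x|| = 4/7.680437 = 0.520804, proj(x) = scale * x
proj(x) = [-0.930468, 2.426322, -3.040922]
Step 3: Dot product.
a^T * proj(x) = -5*(-0.930468) - 3*2.426322 - 3*(-3.040922) = 6.4961


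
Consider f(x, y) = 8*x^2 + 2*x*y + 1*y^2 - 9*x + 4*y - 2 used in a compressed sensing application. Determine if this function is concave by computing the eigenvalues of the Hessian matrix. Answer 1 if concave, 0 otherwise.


The Hessian of f(x,y) = 8*x^2 + 2*x*y + 1*y^2 - 9*x + 4*y - 2 is:
H = [[16, 2], [2, 2]]
Trace = 16 + 2 = 18
Determinant = 16*2 - (2)^2 = 28
Discriminant = (18)^2 - 4*28 = 212.0
Eigenvalues: lambda_1 = 1.7199, lambda_2 = 16.2801
The function is not concave.

0


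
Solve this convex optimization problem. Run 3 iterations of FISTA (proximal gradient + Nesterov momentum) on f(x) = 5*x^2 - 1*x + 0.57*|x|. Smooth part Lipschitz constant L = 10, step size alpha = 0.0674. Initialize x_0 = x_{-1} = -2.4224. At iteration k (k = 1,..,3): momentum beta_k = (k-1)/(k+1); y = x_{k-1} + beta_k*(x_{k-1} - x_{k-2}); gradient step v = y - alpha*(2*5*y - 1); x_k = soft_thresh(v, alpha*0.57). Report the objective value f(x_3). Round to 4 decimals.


FISTA on f(x) = 5*x^2 - 1*x + 0.57*|x|
L = 10, alpha = 0.0674
Iteration 1: beta = 0.0, y = -2.4224 + 0.0*(-2.4224 + 2.4224) = -2.4224
  grad(y) = -25.224, v = y - alpha*grad = -0.7223
  prox(v) = soft_thresh(-0.7223, 0.0384) = -0.6839
Iteration 2: beta = 0.3333, y = -0.6839 + 0.3333*(-0.6839 + 2.4224) = -0.1044
  grad(y) = -2.0438, v = y - alpha*grad = 0.0334
  prox(v) = soft_thresh(0.0334, 0.0384) = 0.0
Iteration 3: beta = 0.5, y = 0.0 + 0.5*(0.0 + 0.6839) = 0.3419
  grad(y) = 2.4194, v = y - alpha*grad = 0.1789
  prox(v) = soft_thresh(0.1789, 0.0384) = 0.1405
f(x_3) = 5*0.1405^2 - 1*0.1405 + 0.57*|0.1405| = 0.0382


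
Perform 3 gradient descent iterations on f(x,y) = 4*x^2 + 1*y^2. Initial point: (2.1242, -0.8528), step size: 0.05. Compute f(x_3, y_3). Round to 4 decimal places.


Gradient descent on f(x,y) = 4*x^2 + 1*y^2.
Starting point: (2.1242, -0.8528), alpha = 0.05
Step 1: grad_x = 2*4*2.1242 = 16.9936, grad_y = 2*1*-0.8528 = -1.7056
  x_1 = 2.1242 - 0.05*16.9936 = 1.2745
  y_1 = -0.8528 - 0.05*-1.7056 = -0.7675
Step 2: grad_x = 2*4*1.2745 = 10.1962, grad_y = 2*1*-0.7675 = -1.535
  x_2 = 1.2745 - 0.05*10.1962 = 0.7647
  y_2 = -0.7675 - 0.05*-1.535 = -0.6908
Step 3: grad_x = 2*4*0.7647 = 6.1177, grad_y = 2*1*-0.6908 = -1.3815
  x_3 = 0.7647 - 0.05*6.1177 = 0.4588
  y_3 = -0.6908 - 0.05*-1.3815 = -0.6217
f(0.4588, -0.6217) = 4*0.4588^2 + 1*(-0.6217)^2 = 1.2286


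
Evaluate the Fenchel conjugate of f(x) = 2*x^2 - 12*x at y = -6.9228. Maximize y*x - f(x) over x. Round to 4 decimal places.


f*(y) = sup_x {y*x - a*x^2 - b*x} = sup_x {(y-b)*x - a*x^2}
FOC: (y - b) - 2a*x = 0 => x* = (y - b)/(2a)
x* = (-6.9228 + 12)/(2*2) = 1.2693
f*(-6.9228) = (y-b)^2/(4a) = (-6.9228 + 12)^2/(4*2)
= 25.778/8 = 3.2222


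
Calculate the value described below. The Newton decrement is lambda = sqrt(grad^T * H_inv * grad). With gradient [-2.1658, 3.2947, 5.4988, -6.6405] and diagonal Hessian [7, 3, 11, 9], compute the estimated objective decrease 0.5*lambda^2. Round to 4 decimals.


Step 1: H is diagonal, so H^(-1) * g = [-0.3094, 1.0982, 0.4999, -0.7378].
Step 2: g^T H^(-1) g = sum_i g_i^2 / H_ii
  = (-2.1658)^2/7 + (3.2947)^2/3 + (5.4988)^2/11 + (-6.6405)^2/9
  = 0.6701 + 3.6183 + 2.7488 + 4.8996 = 11.9368
Step 3: Objective decrease = 0.5 * g^T H^(-1) g = 5.9684


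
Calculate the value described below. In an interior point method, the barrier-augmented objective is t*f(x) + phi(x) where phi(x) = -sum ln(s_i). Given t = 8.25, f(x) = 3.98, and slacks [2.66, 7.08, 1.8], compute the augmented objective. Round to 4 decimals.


Step 1: Compute log-barrier.
ln values: [0.9783, 1.9573, 0.5878]
phi = -(0.9783 + 1.9573 + 0.5878) = -3.5234
Step 2: Compute augmented objective.
t*f(x) = 8.25*3.98 = 32.835
Total = 32.835 - 3.5234 = 29.3116


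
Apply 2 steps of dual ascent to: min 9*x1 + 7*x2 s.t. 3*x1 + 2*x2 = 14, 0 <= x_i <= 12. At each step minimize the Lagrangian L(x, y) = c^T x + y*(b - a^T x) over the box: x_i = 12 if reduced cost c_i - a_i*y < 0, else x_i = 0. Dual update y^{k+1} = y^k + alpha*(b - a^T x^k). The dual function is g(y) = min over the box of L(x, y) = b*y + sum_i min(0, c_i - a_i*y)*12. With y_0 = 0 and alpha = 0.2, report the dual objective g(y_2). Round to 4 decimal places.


Dual ascent for LP: min 9*x1 + 7*x2, 3*x1 + 2*x2 = 14, 0 <= x_i <= 12
Step 1: y^k = 0.0, reduced costs: (9.0, 7.0)
  x^k = (0.0, 0.0), subgradient = b - a^T x = 14.0
  y^{k+1} = 0.0 + 0.2*14.0 = 2.8
Step 2: y^k = 2.8, reduced costs: (0.6, 1.4)
  x^k = (0.0, 0.0), subgradient = b - a^T x = 14.0
  y^{k+1} = 2.8 + 0.2*14.0 = 5.6
Dual objective at y_2 = 5.6: reduced costs (-7.8, -4.2), box minimizer x = (12.0, 12.0)
g(y_2) = b*y + (c1 - a1*y)*x1 + (c2 - a2*y)*x2 = 14*5.6 + (-7.8)*12.0 + (-4.2)*12.0 = 78.4 - 93.6 - 50.4 = -65.6


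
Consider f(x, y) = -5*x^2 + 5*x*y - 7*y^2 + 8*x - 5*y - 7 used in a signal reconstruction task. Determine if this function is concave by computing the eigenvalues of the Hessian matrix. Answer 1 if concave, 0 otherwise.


The Hessian of f(x,y) = -5*x^2 + 5*x*y - 7*y^2 + 8*x - 5*y - 7 is:
H = [[-10, 5], [5, -14]]
Trace = -10 - 14 = -24
Determinant = -10*-14 - (5)^2 = 115
Discriminant = (-24)^2 - 4*115 = 116.0
Eigenvalues: lambda_1 = -17.3852, lambda_2 = -6.6148
The function is concave.

1


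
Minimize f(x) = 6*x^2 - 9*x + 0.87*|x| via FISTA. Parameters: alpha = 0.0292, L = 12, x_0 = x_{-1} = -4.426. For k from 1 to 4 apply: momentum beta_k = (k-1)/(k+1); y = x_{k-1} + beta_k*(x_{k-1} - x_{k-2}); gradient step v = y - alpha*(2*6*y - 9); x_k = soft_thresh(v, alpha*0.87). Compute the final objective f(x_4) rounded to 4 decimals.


FISTA on f(x) = 6*x^2 - 9*x + 0.87*|x|
L = 12, alpha = 0.0292
Iteration 1: beta = 0.0, y = -4.426 + 0.0*(-4.426 + 4.426) = -4.426
  grad(y) = -62.112, v = y - alpha*grad = -2.6123
  prox(v) = soft_thresh(-2.6123, 0.0254) = -2.5869
Iteration 2: beta = 0.3333, y = -2.5869 + 0.3333*(-2.5869 + 4.426) = -1.9739
  grad(y) = -32.6868, v = y - alpha*grad = -1.0194
  prox(v) = soft_thresh(-1.0194, 0.0254) = -0.994
Iteration 3: beta = 0.5, y = -0.994 + 0.5*(-0.994 + 2.5869) = -0.1976
  grad(y) = -11.3712, v = y - alpha*grad = 0.1344
  prox(v) = soft_thresh(0.1344, 0.0254) = 0.109
Iteration 4: beta = 0.6, y = 0.109 + 0.6*(0.109 + 0.994) = 0.7709
  grad(y) = 0.2506, v = y - alpha*grad = 0.7636
  prox(v) = soft_thresh(0.7636, 0.0254) = 0.7382
f(x_4) = 6*0.7382^2 - 9*0.7382 + 0.87*|0.7382| = -2.732


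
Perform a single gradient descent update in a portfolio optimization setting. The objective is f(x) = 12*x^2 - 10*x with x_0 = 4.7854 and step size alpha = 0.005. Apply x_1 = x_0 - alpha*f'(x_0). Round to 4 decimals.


We compute the gradient at x_0 and apply the update.
f'(x) = 24*x - 10
f'(4.7854) = 24*4.7854 - 10 = 104.8496
x_1 = 4.7854 - 0.005*104.8496 = 4.2612


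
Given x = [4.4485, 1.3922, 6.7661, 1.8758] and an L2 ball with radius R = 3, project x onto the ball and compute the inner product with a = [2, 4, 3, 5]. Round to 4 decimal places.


Step 1: Compute ||x|| (intermediates to 6 decimals).
||x|| = sqrt(4.4485^2 + 1.3922^2 + 6.7661^2 + 1.8758^2) = 8.427699
Step 2: Project.
Since ||x|| > R, scale = R/||x|| = 3/8.427699 = 0.355969, proj(x) = scale * x
proj(x) = [1.583528, 0.49558, 2.408522, 0.667727]
Step 3: Dot product.
a^T * proj(x) = 2*1.583528 + 4*0.49558 + 3*2.408522 + 5*0.667727 = 15.7136


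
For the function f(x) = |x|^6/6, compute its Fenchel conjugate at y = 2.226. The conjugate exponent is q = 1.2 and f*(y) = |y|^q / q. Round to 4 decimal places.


The conjugate exponent q satisfies 1/p + 1/q = 1.
p = 6, so q = 6/(6 - 1) = 1.2
|y|^q = 2.226^1.2 = 2.6123
f*(2.226) = 2.6123 / 1.2 = 2.177


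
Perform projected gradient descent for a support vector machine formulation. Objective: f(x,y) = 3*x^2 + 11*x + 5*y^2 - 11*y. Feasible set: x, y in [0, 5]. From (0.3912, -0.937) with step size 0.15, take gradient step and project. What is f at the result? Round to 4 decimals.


Step 1: Compute gradient at (0.3912, -0.937).
grad_x = 2*3*0.3912 + 11 = 13.3472
grad_y = 2*5*-0.937 - 11 = -20.37
Step 2: Gradient step.
x_raw = 0.3912 - 0.15*13.3472 = -1.6109
y_raw = -0.937 - 0.15*-20.37 = 2.1185
Step 3: Project onto [0, 5].
x_proj = clip(-1.6109) = 0.0
y_proj = clip(2.1185) = 2.1185
Step 4: Evaluate f.
f(0.0, 2.1185) = -0.8633


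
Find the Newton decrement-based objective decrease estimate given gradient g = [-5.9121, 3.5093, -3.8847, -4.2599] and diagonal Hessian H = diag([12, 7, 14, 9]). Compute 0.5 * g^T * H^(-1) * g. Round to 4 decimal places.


Step 1: H is diagonal, so H^(-1) * g = [-0.4927, 0.5013, -0.2775, -0.4733].
Step 2: g^T H^(-1) g = sum_i g_i^2 / H_ii
  = (-5.9121)^2/12 + (3.5093)^2/7 + (-3.8847)^2/14 + (-4.2599)^2/9
  = 2.9127 + 1.7593 + 1.0779 + 2.0163 = 7.7663
Step 3: Objective decrease = 0.5 * g^T H^(-1) g = 3.8831


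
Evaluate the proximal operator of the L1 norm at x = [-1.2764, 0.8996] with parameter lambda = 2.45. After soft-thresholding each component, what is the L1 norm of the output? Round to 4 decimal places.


Soft-thresholding with lambda = 2.45:
prox(-1.2764) = sign(-1.2764)*max(|-1.2764| - 2.45, 0) = 0.0
prox(0.8996) = sign(0.8996)*max(|0.8996| - 2.45, 0) = 0.0
prox(x) = [0.0, 0.0]
||prox(x)||_1 = 0.0 + 0.0 = 0.0


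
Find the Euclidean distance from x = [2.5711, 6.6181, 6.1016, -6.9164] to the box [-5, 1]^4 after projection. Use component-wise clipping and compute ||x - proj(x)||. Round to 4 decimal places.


Project each component onto [-5, 1].
clip(2.5711) = 1.0, clip(6.6181) = 1.0, clip(6.1016) = 1.0, clip(-6.9164) = -5.0
Projection = [1.0, 1.0, 1.0, -5.0]
Squared diffs: [2.4684, 31.563, 26.0263, 3.6726]
Distance = sqrt(63.7303) = 7.9831


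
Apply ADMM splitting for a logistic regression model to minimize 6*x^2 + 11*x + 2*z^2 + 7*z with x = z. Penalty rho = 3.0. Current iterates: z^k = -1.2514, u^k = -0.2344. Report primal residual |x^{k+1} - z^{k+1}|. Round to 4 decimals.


ADMM iteration with rho = 3.0, z^k = -1.2514, u^k = -0.2344
Step 1: x-update.
Minimize 6*x^2 + 11*x + (3.0/2)*(x + 1.2514 - 0.2344)^2
FOC: (2*6 + 3.0)*x = -11 + 3.0*(-1.2514 + 0.2344)
x^{k+1} = -0.9367
Step 2: z-update.
Minimize 2*z^2 + 7*z + (3.0/2)*(-0.9367 - z - 0.2344)^2
FOC: (2*2 + 3.0)*z = -7 + 3.0*(-0.9367 - 0.2344)
z^{k+1} = -1.5019
Step 3: u-update.
u^{k+1} = -0.2344 - 0.9367 + 1.5019 = 0.3308
Step 4: Primal residual = |-0.9367 + 1.5019| = 0.5652


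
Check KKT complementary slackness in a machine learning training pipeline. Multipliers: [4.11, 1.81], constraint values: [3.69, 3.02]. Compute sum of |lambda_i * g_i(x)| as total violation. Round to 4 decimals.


KKT complementary slackness check:
lambda_1 * g_1 = 4.11 * 3.69 = 15.1659
lambda_2 * g_2 = 1.81 * 3.02 = 5.4662
Total violation = 15.1659 + 5.4662 = 20.6321


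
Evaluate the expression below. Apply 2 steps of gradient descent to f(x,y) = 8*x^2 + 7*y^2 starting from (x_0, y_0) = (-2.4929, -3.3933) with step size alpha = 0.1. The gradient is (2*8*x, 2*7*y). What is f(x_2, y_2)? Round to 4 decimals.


Gradient descent on f(x,y) = 8*x^2 + 7*y^2.
Starting point: (-2.4929, -3.3933), alpha = 0.1
Step 1: grad_x = 2*8*-2.4929 = -39.8864, grad_y = 2*7*-3.3933 = -47.5062
  x_1 = -2.4929 - 0.1*-39.8864 = 1.4957
  y_1 = -3.3933 - 0.1*-47.5062 = 1.3573
Step 2: grad_x = 2*8*1.4957 = 23.9318, grad_y = 2*7*1.3573 = 19.0025
  x_2 = 1.4957 - 0.1*23.9318 = -0.8974
  y_2 = 1.3573 - 0.1*19.0025 = -0.5429
f(-0.8974, -0.5429) = 8*(-0.8974)^2 + 7*(-0.5429)^2 = 8.5066


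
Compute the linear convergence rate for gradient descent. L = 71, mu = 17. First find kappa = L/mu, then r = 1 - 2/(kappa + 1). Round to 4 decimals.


Step 1: Compute the condition number.
kappa = L/mu = 71/17 = 4.1765
Step 2: Compute the convergence rate.
r = 1 - 2/(kappa + 1) = 1 - 2*mu/(L + mu) = (L - mu)/(L + mu) = 54/88 = 0.6136


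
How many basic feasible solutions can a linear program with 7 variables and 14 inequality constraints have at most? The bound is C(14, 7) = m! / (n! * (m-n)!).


Each vertex corresponds to some choice of n active constraints out of m, so the number of vertices is at most C(m, n) = m! / (n!(m-n)!).
m = 14, n = 7
Numerator: 14 * 13 * 12 * 11 * 10 * 9 * 8
Denominator: 7! = 5040
C(14, 7) = 3432


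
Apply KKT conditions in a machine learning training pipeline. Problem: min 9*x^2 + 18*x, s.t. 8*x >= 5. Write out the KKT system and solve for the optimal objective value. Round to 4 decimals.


Step 1: Try lambda = 0 (constraint inactive).
x_unc = -18/(2*9) = -1.0
Check: 8*-1.0 = -8.0 < 5 -- violated!
Step 2: Constraint must be active: 8*x = 5
x* = 5/8 = 0.625
lambda = (2*9*0.625 + 18)/8 = 3.6563
Step 3: Compute optimal value.
f(x*) = 9*0.625^2 + 18*0.625 = 14.7656


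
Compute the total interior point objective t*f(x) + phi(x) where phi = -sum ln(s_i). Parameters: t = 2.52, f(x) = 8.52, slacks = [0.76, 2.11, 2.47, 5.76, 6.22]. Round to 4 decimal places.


Step 1: Compute log-barrier.
ln values: [-0.2744, 0.7467, 0.9042, 1.7509, 1.8278]
phi = -(-0.2744 + 0.7467 + 0.9042 + 1.7509 + 1.8278) = -4.9552
Step 2: Compute augmented objective.
t*f(x) = 2.52*8.52 = 21.4704
Total = 21.4704 - 4.9552 = 16.5152


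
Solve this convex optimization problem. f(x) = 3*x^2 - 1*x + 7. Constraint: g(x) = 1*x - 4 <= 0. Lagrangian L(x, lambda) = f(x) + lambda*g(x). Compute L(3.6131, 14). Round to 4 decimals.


Step 1: Evaluate f(x).
f(3.6131) = 3*3.6131^2 - 1*3.6131 + 7 = 42.5504
Step 2: Evaluate g(x).
g(3.6131) = 1*3.6131 - 4 = -0.3869
Step 3: Compute Lagrangian.
L = 42.5504 + 14*-0.3869 = 37.1338


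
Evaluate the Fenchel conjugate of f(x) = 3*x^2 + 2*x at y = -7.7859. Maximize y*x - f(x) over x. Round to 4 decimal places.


f*(y) = sup_x {y*x - a*x^2 - b*x} = sup_x {(y-b)*x - a*x^2}
FOC: (y - b) - 2a*x = 0 => x* = (y - b)/(2a)
x* = (-7.7859 - 2)/(2*3) = -1.631
f*(-7.7859) = (y-b)^2/(4a) = (-7.7859 - 2)^2/(4*3)
= 95.7638/12 = 7.9803


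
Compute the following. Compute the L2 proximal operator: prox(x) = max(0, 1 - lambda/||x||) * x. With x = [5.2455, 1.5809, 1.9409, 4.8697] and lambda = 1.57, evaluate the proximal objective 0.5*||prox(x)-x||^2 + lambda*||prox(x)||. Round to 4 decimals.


Step 1: Compute ||x||.
||x|| = 7.5826
Step 2: Compute scaling factor.
scale = max(0, 1 - 1.57/7.5826) = 0.7929
Step 3: prox(x) = [4.1594, 1.2536, 1.539, 3.8614]
||prox(x)|| = 6.0126
Step 4: Proximal objective.
0.5*||prox-x||^2 = 1.2325
lambda*||prox|| = 9.4398
Total = 10.6722


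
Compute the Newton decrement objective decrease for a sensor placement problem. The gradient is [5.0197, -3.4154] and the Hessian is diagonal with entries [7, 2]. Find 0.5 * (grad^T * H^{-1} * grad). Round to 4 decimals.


Step 1: H is diagonal, so H^(-1) * g = [0.7171, -1.7077].
Step 2: g^T H^(-1) g = sum_i g_i^2 / H_ii
  = (5.0197)^2/7 + (-3.4154)^2/2
  = 3.5996 + 5.8325 = 9.4321
Step 3: Objective decrease = 0.5 * g^T H^(-1) g = 4.7161


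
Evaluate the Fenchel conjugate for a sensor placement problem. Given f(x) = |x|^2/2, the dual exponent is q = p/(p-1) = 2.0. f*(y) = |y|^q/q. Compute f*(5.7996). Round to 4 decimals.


The conjugate exponent q satisfies 1/p + 1/q = 1.
p = 2, so q = 2/(2 - 1) = 2.0
|y|^q = 5.7996^2.0 = 33.6354
f*(5.7996) = 33.6354 / 2.0 = 16.8177


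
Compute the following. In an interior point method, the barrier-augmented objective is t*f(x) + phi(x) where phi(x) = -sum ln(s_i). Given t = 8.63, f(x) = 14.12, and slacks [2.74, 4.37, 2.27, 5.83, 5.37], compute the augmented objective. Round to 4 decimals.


Step 1: Compute log-barrier.
ln values: [1.008, 1.4748, 0.8198, 1.763, 1.6808]
phi = -(1.008 + 1.4748 + 0.8198 + 1.763 + 1.6808) = -6.7463
Step 2: Compute augmented objective.
t*f(x) = 8.63*14.12 = 121.8556
Total = 121.8556 - 6.7463 = 115.1093


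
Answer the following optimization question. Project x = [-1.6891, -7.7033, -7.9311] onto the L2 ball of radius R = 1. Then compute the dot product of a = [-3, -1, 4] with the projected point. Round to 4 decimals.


Step 1: Compute ||x|| (intermediates to 6 decimals).
||x|| = sqrt((-1.6891)^2 + (-7.7033)^2 + (-7.9311)^2) = 11.184643
Step 2: Project.
Since ||x|| > R, scale = R/||x|| = 1/11.184643 = 0.089408, proj(x) = scale * x
proj(x) = [-0.151019, -0.688737, -0.709104]
Step 3: Dot product.
a^T * proj(x) = -3*(-0.151019) - 1*(-0.688737) + 4*(-0.709104) = -1.6946


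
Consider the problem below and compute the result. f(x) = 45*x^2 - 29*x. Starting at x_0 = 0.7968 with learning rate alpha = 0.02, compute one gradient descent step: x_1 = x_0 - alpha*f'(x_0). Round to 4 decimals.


We compute the gradient at x_0 and apply the update.
f'(x) = 90*x - 29
f'(0.7968) = 90*0.7968 - 29 = 42.712
x_1 = 0.7968 - 0.02*42.712 = -0.0574


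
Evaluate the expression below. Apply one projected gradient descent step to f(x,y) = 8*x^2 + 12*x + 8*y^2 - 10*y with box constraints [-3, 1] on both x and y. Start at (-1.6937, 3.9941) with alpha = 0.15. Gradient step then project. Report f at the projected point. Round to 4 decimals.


Step 1: Compute gradient at (-1.6937, 3.9941).
grad_x = 2*8*-1.6937 + 12 = -15.0992
grad_y = 2*8*3.9941 - 10 = 53.9056
Step 2: Gradient step.
x_raw = -1.6937 - 0.15*-15.0992 = 0.5712
y_raw = 3.9941 - 0.15*53.9056 = -4.0917
Step 3: Project onto [-3, 1].
x_proj = clip(0.5712) = 0.5712
y_proj = clip(-4.0917) = -3.0
Step 4: Evaluate f.
f(0.5712, -3.0) = 111.4641


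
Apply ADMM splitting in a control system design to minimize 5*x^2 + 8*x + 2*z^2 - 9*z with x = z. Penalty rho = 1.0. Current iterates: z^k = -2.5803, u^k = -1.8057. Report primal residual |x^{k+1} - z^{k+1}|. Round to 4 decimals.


ADMM iteration with rho = 1.0, z^k = -2.5803, u^k = -1.8057
Step 1: x-update.
Minimize 5*x^2 + 8*x + (1.0/2)*(x + 2.5803 - 1.8057)^2
FOC: (2*5 + 1.0)*x = -8 + 1.0*(-2.5803 + 1.8057)
x^{k+1} = -0.7977
Step 2: z-update.
Minimize 2*z^2 - 9*z + (1.0/2)*(-0.7977 - z - 1.8057)^2
FOC: (2*2 + 1.0)*z = 9 + 1.0*(-0.7977 - 1.8057)
z^{k+1} = 1.2793
Step 3: u-update.
u^{k+1} = -1.8057 - 0.7977 - 1.2793 = -3.8827
Step 4: Primal residual = |-0.7977 - 1.2793| = 2.077


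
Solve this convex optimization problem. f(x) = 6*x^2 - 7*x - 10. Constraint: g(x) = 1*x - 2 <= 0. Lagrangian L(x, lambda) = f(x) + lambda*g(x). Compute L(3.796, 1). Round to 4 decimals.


Step 1: Evaluate f(x).
f(3.796) = 6*3.796^2 - 7*3.796 - 10 = 49.8857
Step 2: Evaluate g(x).
g(3.796) = 1*3.796 - 2 = 1.796
Step 3: Compute Lagrangian.
L = 49.8857 + 1*1.796 = 51.6817


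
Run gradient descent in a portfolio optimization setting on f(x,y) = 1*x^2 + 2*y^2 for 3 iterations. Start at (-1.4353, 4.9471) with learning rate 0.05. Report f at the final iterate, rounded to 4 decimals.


Gradient descent on f(x,y) = 1*x^2 + 2*y^2.
Starting point: (-1.4353, 4.9471), alpha = 0.05
Step 1: grad_x = 2*1*-1.4353 = -2.8706, grad_y = 2*2*4.9471 = 19.7884
  x_1 = -1.4353 - 0.05*-2.8706 = -1.2918
  y_1 = 4.9471 - 0.05*19.7884 = 3.9577
Step 2: grad_x = 2*1*-1.2918 = -2.5835, grad_y = 2*2*3.9577 = 15.8307
  x_2 = -1.2918 - 0.05*-2.5835 = -1.1626
  y_2 = 3.9577 - 0.05*15.8307 = 3.1661
Step 3: grad_x = 2*1*-1.1626 = -2.3252, grad_y = 2*2*3.1661 = 12.6646
  x_3 = -1.1626 - 0.05*-2.3252 = -1.0463
  y_3 = 3.1661 - 0.05*12.6646 = 2.5329
f(-1.0463, 2.5329) = 1*(-1.0463)^2 + 2*2.5329^2 = 13.9261


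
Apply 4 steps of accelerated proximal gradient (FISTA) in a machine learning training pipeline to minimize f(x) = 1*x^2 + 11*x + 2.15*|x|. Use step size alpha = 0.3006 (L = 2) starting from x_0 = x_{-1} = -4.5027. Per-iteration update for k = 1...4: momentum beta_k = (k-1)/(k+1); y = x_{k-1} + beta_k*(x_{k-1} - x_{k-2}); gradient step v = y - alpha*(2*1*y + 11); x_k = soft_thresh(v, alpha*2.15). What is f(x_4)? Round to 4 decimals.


FISTA on f(x) = 1*x^2 + 11*x + 2.15*|x|
L = 2, alpha = 0.3006
Iteration 1: beta = 0.0, y = -4.5027 + 0.0*(-4.5027 + 4.5027) = -4.5027
  grad(y) = 1.9946, v = y - alpha*grad = -5.1023
  prox(v) = soft_thresh(-5.1023, 0.6463) = -4.456
Iteration 2: beta = 0.3333, y = -4.456 + 0.3333*(-4.456 + 4.5027) = -4.4404
  grad(y) = 2.1192, v = y - alpha*grad = -5.0774
  prox(v) = soft_thresh(-5.0774, 0.6463) = -4.4311
Iteration 3: beta = 0.5, y = -4.4311 + 0.5*(-4.4311 + 4.456) = -4.4187
  grad(y) = 2.1625, v = y - alpha*grad = -5.0688
  prox(v) = soft_thresh(-5.0688, 0.6463) = -4.4225
Iteration 4: beta = 0.6, y = -4.4225 + 0.6*(-4.4225 + 4.4311) = -4.4173
  grad(y) = 2.1654, v = y - alpha*grad = -5.0682
  prox(v) = soft_thresh(-5.0682, 0.6463) = -4.4219
f(x_4) = 1*(-4.4219)^2 + 11*(-4.4219) + 2.15*|-4.4219| = -19.5806


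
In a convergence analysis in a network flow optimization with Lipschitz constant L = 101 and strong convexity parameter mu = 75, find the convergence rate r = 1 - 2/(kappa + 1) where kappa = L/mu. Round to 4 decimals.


Step 1: Compute the condition number.
kappa = L/mu = 101/75 = 1.3467
Step 2: Compute the convergence rate.
r = 1 - 2/(kappa + 1) = 1 - 2*mu/(L + mu) = (L - mu)/(L + mu) = 26/176 = 0.1477


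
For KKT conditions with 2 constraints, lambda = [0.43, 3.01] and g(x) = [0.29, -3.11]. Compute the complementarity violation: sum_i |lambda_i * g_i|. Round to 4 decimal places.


KKT complementary slackness check:
lambda_1 * g_1 = 0.43 * 0.29 = 0.1247
lambda_2 * g_2 = 3.01 * -3.11 = -9.3611
Total violation = 0.1247 + 9.3611 = 9.4858


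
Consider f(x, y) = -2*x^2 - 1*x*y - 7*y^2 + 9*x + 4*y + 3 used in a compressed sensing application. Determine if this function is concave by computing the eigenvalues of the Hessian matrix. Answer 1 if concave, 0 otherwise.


The Hessian of f(x,y) = -2*x^2 - 1*x*y - 7*y^2 + 9*x + 4*y + 3 is:
H = [[-4, -1], [-1, -14]]
Trace = -4 - 14 = -18
Determinant = -4*-14 - (-1)^2 = 55
Discriminant = (-18)^2 - 4*55 = 104.0
Eigenvalues: lambda_1 = -14.099, lambda_2 = -3.901
The function is concave.

1


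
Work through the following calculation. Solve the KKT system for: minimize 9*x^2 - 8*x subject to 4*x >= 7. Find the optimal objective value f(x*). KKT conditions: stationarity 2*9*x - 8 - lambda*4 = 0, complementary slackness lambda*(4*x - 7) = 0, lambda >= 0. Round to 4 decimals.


Step 1: Try lambda = 0 (constraint inactive).
x_unc = 8/(2*9) = 0.4444
Check: 4*0.4444 = 1.7776 < 7 -- violated!
Step 2: Constraint must be active: 4*x = 7
x* = 7/4 = 1.75
lambda = (2*9*1.75 - 8)/4 = 5.875
Step 3: Compute optimal value.
f(x*) = 9*1.75^2 - 8*1.75 = 13.5625


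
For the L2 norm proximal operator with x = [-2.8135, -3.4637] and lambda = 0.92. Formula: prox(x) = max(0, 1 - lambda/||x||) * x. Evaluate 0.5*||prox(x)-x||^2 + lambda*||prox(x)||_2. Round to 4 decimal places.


Step 1: Compute ||x||.
||x|| = 4.4624
Step 2: Compute scaling factor.
scale = max(0, 1 - 0.92/4.4624) = 0.7938
Step 3: prox(x) = [-2.2334, -2.7496]
||prox(x)|| = 3.5424
Step 4: Proximal objective.
0.5*||prox-x||^2 = 0.4232
lambda*||prox|| = 3.259
Total = 3.6822


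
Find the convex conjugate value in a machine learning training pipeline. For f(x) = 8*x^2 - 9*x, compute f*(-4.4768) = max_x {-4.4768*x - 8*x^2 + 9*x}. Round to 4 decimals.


f*(y) = sup_x {y*x - a*x^2 - b*x} = sup_x {(y-b)*x - a*x^2}
FOC: (y - b) - 2a*x = 0 => x* = (y - b)/(2a)
x* = (-4.4768 + 9)/(2*8) = 0.2827
f*(-4.4768) = (y-b)^2/(4a) = (-4.4768 + 9)^2/(4*8)
= 20.4593/32 = 0.6394


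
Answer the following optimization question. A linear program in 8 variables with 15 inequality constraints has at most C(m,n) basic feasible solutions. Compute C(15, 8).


Each vertex corresponds to some choice of n active constraints out of m, so the number of vertices is at most C(m, n) = m! / (n!(m-n)!).
m = 15, n = 8
Numerator: 15 * 14 * 13 * 12 * 11 * 10 * 9 * 8
Denominator: 8! = 40320
C(15, 8) = 6435


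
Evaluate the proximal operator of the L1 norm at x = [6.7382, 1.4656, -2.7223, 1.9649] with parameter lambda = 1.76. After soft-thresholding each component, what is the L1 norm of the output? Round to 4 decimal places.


Soft-thresholding with lambda = 1.76:
prox(6.7382) = sign(6.7382)*max(|6.7382| - 1.76, 0) = 4.9782
prox(1.4656) = sign(1.4656)*max(|1.4656| - 1.76, 0) = 0.0
prox(-2.7223) = sign(-2.7223)*max(|-2.7223| - 1.76, 0) = -0.9623
prox(1.9649) = sign(1.9649)*max(|1.9649| - 1.76, 0) = 0.2049
prox(x) = [4.9782, 0.0, -0.9623, 0.2049]
||prox(x)||_1 = 4.9782 + 0.0 + 0.9623 + 0.2049 = 6.1454


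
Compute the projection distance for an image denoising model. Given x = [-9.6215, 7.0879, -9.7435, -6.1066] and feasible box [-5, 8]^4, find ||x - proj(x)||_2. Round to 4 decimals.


Project each component onto [-5, 8].
clip(-9.6215) = -5.0, clip(7.0879) = 7.0879, clip(-9.7435) = -5.0, clip(-6.1066) = -5.0
Projection = [-5.0, 7.0879, -5.0, -5.0]
Squared diffs: [21.3583, 0.0, 22.5008, 1.2246]
Distance = sqrt(45.0837) = 6.7144


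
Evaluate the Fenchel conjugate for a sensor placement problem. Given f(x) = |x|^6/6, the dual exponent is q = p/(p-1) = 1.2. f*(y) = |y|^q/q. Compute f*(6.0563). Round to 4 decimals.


The conjugate exponent q satisfies 1/p + 1/q = 1.
p = 6, so q = 6/(6 - 1) = 1.2
|y|^q = 6.0563^1.2 = 8.6826
f*(6.0563) = 8.6826 / 1.2 = 7.2355
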